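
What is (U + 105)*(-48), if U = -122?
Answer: 816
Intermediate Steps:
(U + 105)*(-48) = (-122 + 105)*(-48) = -17*(-48) = 816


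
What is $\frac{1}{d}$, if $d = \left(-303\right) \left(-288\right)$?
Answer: $\frac{1}{87264} \approx 1.1459 \cdot 10^{-5}$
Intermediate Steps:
$d = 87264$
$\frac{1}{d} = \frac{1}{87264}$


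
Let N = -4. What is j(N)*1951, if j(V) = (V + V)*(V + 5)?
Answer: -15608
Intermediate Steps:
j(V) = 2*V*(5 + V) (j(V) = (2*V)*(5 + V) = 2*V*(5 + V))
j(N)*1951 = (2*(-4)*(5 - 4))*1951 = (2*(-4)*1)*1951 = -8*1951 = -15608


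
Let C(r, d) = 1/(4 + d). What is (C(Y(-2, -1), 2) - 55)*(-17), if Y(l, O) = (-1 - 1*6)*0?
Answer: 5593/6 ≈ 932.17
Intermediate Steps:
Y(l, O) = 0 (Y(l, O) = (-1 - 6)*0 = -7*0 = 0)
(C(Y(-2, -1), 2) - 55)*(-17) = (1/(4 + 2) - 55)*(-17) = (1/6 - 55)*(-17) = (⅙ - 55)*(-17) = -329/6*(-17) = 5593/6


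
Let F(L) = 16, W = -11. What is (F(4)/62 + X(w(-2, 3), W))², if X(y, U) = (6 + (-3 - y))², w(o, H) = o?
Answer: 613089/961 ≈ 637.97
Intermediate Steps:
X(y, U) = (3 - y)²
(F(4)/62 + X(w(-2, 3), W))² = (16/62 + (-3 - 2)²)² = (16*(1/62) + (-5)²)² = (8/31 + 25)² = (783/31)² = 613089/961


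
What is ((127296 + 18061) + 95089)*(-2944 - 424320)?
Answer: -102733919744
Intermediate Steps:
((127296 + 18061) + 95089)*(-2944 - 424320) = (145357 + 95089)*(-427264) = 240446*(-427264) = -102733919744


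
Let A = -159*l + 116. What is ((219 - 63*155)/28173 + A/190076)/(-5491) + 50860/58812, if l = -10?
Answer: 62317081303443049/72055399406593434 ≈ 0.86485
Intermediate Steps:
A = 1706 (A = -159*(-10) + 116 = 1590 + 116 = 1706)
((219 - 63*155)/28173 + A/190076)/(-5491) + 50860/58812 = ((219 - 63*155)/28173 + 1706/190076)/(-5491) + 50860/58812 = ((219 - 9765)*(1/28173) + 1706*(1/190076))*(-1/5491) + 50860*(1/58812) = (-9546*1/28173 + 853/95038)*(-1/5491) + 12715/14703 = (-3182/9391 + 853/95038)*(-1/5491) + 12715/14703 = -294400393/892501858*(-1/5491) + 12715/14703 = 294400393/4900727702278 + 12715/14703 = 62317081303443049/72055399406593434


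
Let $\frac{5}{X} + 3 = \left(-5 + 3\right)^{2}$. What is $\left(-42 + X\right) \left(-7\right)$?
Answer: $259$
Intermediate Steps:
$X = 5$ ($X = \frac{5}{-3 + \left(-5 + 3\right)^{2}} = \frac{5}{-3 + \left(-2\right)^{2}} = \frac{5}{-3 + 4} = \frac{5}{1} = 5 \cdot 1 = 5$)
$\left(-42 + X\right) \left(-7\right) = \left(-42 + 5\right) \left(-7\right) = \left(-37\right) \left(-7\right) = 259$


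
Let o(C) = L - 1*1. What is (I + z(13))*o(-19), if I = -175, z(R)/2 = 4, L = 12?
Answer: -1837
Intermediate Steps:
o(C) = 11 (o(C) = 12 - 1*1 = 12 - 1 = 11)
z(R) = 8 (z(R) = 2*4 = 8)
(I + z(13))*o(-19) = (-175 + 8)*11 = -167*11 = -1837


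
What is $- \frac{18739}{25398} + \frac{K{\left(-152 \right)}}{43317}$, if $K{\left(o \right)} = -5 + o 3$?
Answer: $- \frac{91491749}{122240574} \approx -0.74846$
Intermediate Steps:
$K{\left(o \right)} = -5 + 3 o$
$- \frac{18739}{25398} + \frac{K{\left(-152 \right)}}{43317} = - \frac{18739}{25398} + \frac{-5 + 3 \left(-152\right)}{43317} = \left(-18739\right) \frac{1}{25398} + \left(-5 - 456\right) \frac{1}{43317} = - \frac{18739}{25398} - \frac{461}{43317} = - \frac{91491749}{122240574}$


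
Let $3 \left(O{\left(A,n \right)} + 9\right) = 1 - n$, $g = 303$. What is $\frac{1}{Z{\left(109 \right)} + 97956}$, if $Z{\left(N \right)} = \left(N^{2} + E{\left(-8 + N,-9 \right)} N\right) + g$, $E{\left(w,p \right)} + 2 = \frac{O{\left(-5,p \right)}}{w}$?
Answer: $\frac{303}{33304513} \approx 9.0979 \cdot 10^{-6}$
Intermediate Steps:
$O{\left(A,n \right)} = - \frac{26}{3} - \frac{n}{3}$ ($O{\left(A,n \right)} = -9 + \frac{1 - n}{3} = -9 - \left(- \frac{1}{3} + \frac{n}{3}\right) = - \frac{26}{3} - \frac{n}{3}$)
$E{\left(w,p \right)} = -2 + \frac{- \frac{26}{3} - \frac{p}{3}}{w}$
$Z{\left(N \right)} = 303 + N^{2} + \frac{N \left(31 - 6 N\right)}{3 \left(-8 + N\right)}$ ($Z{\left(N \right)} = \left(N^{2} + \frac{-26 - -9 - 6 \left(-8 + N\right)}{3 \left(-8 + N\right)} N\right) + 303 = \left(N^{2} + \frac{-26 + 9 - \left(-48 + 6 N\right)}{3 \left(-8 + N\right)} N\right) + 303 = \left(N^{2} + \frac{31 - 6 N}{3 \left(-8 + N\right)} N\right) + 303 = \left(N^{2} + \frac{N \left(31 - 6 N\right)}{3 \left(-8 + N\right)}\right) + 303 = 303 + N^{2} + \frac{N \left(31 - 6 N\right)}{3 \left(-8 + N\right)}$)
$\frac{1}{Z{\left(109 \right)} + 97956} = \frac{1}{\frac{-2424 + 109^{3} - 10 \cdot 109^{2} + \frac{940}{3} \cdot 109}{-8 + 109} + 97956} = \frac{1}{\frac{-2424 + 1295029 - 118810 + \frac{102460}{3}}{101} + 97956} = \frac{1}{\frac{1}{101} \cdot \frac{3623845}{3} + 97956} = \frac{1}{\frac{3623845}{303} + 97956} = \frac{1}{\frac{33304513}{303}} = \frac{303}{33304513}$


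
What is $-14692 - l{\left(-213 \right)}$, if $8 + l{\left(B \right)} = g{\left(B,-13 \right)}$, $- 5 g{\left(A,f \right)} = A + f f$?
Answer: $- \frac{73464}{5} \approx -14693.0$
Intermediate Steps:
$g{\left(A,f \right)} = - \frac{A}{5} - \frac{f^{2}}{5}$ ($g{\left(A,f \right)} = - \frac{A + f f}{5} = - \frac{A + f^{2}}{5} = - \frac{A}{5} - \frac{f^{2}}{5}$)
$l{\left(B \right)} = - \frac{209}{5} - \frac{B}{5}$ ($l{\left(B \right)} = -8 - \left(\frac{169}{5} + \frac{B}{5}\right) = - \frac{209}{5} - \frac{B}{5}$)
$-14692 - l{\left(-213 \right)} = -14692 - \left(- \frac{209}{5} - - \frac{213}{5}\right) = -14692 - \left(- \frac{209}{5} + \frac{213}{5}\right) = -14692 - \frac{4}{5} = - \frac{73464}{5}$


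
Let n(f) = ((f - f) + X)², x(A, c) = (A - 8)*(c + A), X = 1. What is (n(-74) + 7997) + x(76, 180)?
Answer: 25406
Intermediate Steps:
x(A, c) = (-8 + A)*(A + c)
n(f) = 1 (n(f) = ((f - f) + 1)² = (0 + 1)² = 1² = 1)
(n(-74) + 7997) + x(76, 180) = (1 + 7997) + (76² - 8*76 - 8*180 + 76*180) = 7998 + (5776 - 608 - 1440 + 13680) = 7998 + 17408 = 25406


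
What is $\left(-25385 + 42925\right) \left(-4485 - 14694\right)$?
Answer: $-336399660$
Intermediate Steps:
$\left(-25385 + 42925\right) \left(-4485 - 14694\right) = 17540 \left(-19179\right) = -336399660$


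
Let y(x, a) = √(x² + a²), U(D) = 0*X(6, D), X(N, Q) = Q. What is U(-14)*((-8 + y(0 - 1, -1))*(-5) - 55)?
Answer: 0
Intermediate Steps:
U(D) = 0 (U(D) = 0*D = 0)
y(x, a) = √(a² + x²)
U(-14)*((-8 + y(0 - 1, -1))*(-5) - 55) = 0*((-8 + √((-1)² + (0 - 1)²))*(-5) - 55) = 0*((-8 + √(1 + (-1)²))*(-5) - 55) = 0*((-8 + √(1 + 1))*(-5) - 55) = 0*((-8 + √2)*(-5) - 55) = 0*((40 - 5*√2) - 55) = 0*(-15 - 5*√2) = 0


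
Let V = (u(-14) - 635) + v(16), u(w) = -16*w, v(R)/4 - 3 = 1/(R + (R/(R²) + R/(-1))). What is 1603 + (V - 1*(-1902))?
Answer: 3170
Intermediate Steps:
v(R) = 12 + 4*R (v(R) = 12 + 4/(R + (R/(R²) + R/(-1))) = 12 + 4/(R + (R/R² + R*(-1))) = 12 + 4/(R + (1/R - R)) = 12 + 4/(1/R) = 12 + 4*R)
V = -335 (V = (-16*(-14) - 635) + (12 + 4*16) = (224 - 635) + (12 + 64) = -411 + 76 = -335)
1603 + (V - 1*(-1902)) = 1603 + (-335 - 1*(-1902)) = 1603 + (-335 + 1902) = 1603 + 1567 = 3170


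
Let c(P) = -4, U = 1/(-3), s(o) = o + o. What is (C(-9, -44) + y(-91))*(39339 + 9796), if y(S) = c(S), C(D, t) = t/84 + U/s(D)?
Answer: -83676905/378 ≈ -2.2137e+5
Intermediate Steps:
s(o) = 2*o
U = -⅓ ≈ -0.33333
C(D, t) = -1/(6*D) + t/84 (C(D, t) = t/84 - 1/(2*D)/3 = t*(1/84) - 1/(6*D) = t/84 - 1/(6*D) = -1/(6*D) + t/84)
y(S) = -4
(C(-9, -44) + y(-91))*(39339 + 9796) = ((1/84)*(-14 - 9*(-44))/(-9) - 4)*(39339 + 9796) = ((1/84)*(-⅑)*(-14 + 396) - 4)*49135 = ((1/84)*(-⅑)*382 - 4)*49135 = (-191/378 - 4)*49135 = -1703/378*49135 = -83676905/378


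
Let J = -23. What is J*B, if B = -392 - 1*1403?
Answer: 41285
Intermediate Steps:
B = -1795 (B = -392 - 1403 = -1795)
J*B = -23*(-1795) = 41285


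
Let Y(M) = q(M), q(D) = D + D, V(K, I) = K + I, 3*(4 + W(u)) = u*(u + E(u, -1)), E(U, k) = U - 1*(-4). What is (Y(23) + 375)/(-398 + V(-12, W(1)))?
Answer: -421/412 ≈ -1.0218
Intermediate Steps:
E(U, k) = 4 + U (E(U, k) = U + 4 = 4 + U)
W(u) = -4 + u*(4 + 2*u)/3 (W(u) = -4 + (u*(u + (4 + u)))/3 = -4 + (u*(4 + 2*u))/3 = -4 + u*(4 + 2*u)/3)
V(K, I) = I + K
q(D) = 2*D
Y(M) = 2*M
(Y(23) + 375)/(-398 + V(-12, W(1))) = (2*23 + 375)/(-398 + ((-4 + (⅓)*1² + (⅓)*1*(4 + 1)) - 12)) = (46 + 375)/(-398 + ((-4 + (⅓)*1 + (⅓)*1*5) - 12)) = 421/(-398 + ((-4 + ⅓ + 5/3) - 12)) = 421/(-398 + (-2 - 12)) = 421/(-398 - 14) = 421/(-412) = 421*(-1/412) = -421/412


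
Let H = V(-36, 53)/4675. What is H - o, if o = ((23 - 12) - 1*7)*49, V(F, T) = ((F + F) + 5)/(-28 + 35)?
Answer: -6414167/32725 ≈ -196.00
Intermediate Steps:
V(F, T) = 5/7 + 2*F/7 (V(F, T) = (2*F + 5)/7 = (5 + 2*F)*(1/7) = 5/7 + 2*F/7)
H = -67/32725 (H = (5/7 + (2/7)*(-36))/4675 = (5/7 - 72/7)*(1/4675) = -67/7*1/4675 = -67/32725 ≈ -0.0020474)
o = 196 (o = (11 - 7)*49 = 4*49 = 196)
H - o = -67/32725 - 1*196 = -67/32725 - 196 = -6414167/32725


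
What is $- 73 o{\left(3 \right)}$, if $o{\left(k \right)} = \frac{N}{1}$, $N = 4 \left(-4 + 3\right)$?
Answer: $292$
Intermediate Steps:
$N = -4$ ($N = 4 \left(-1\right) = -4$)
$o{\left(k \right)} = -4$ ($o{\left(k \right)} = - \frac{4}{1} = \left(-4\right) 1 = -4$)
$- 73 o{\left(3 \right)} = \left(-73\right) \left(-4\right) = 292$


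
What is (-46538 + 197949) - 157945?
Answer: -6534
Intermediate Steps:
(-46538 + 197949) - 157945 = 151411 - 157945 = -6534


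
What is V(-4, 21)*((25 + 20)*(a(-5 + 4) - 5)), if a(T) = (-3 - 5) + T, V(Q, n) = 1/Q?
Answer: 315/2 ≈ 157.50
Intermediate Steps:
a(T) = -8 + T
V(-4, 21)*((25 + 20)*(a(-5 + 4) - 5)) = ((25 + 20)*((-8 + (-5 + 4)) - 5))/(-4) = -45*((-8 - 1) - 5)/4 = -45*(-9 - 5)/4 = -45*(-14)/4 = -1/4*(-630) = 315/2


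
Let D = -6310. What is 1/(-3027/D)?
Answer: 6310/3027 ≈ 2.0846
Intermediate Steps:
1/(-3027/D) = 1/(-3027/(-6310)) = 1/(-3027*(-1/6310)) = 1/(3027/6310) = 6310/3027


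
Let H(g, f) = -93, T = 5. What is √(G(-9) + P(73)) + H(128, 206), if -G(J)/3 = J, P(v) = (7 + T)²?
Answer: -93 + 3*√19 ≈ -79.923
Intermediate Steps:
P(v) = 144 (P(v) = (7 + 5)² = 12² = 144)
G(J) = -3*J
√(G(-9) + P(73)) + H(128, 206) = √(-3*(-9) + 144) - 93 = √(27 + 144) - 93 = √171 - 93 = 3*√19 - 93 = -93 + 3*√19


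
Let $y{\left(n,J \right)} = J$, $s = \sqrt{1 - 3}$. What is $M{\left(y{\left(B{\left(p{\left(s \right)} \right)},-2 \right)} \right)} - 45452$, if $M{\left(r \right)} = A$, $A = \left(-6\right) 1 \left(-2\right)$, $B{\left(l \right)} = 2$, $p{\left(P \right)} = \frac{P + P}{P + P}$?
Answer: $-45440$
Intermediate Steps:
$s = i \sqrt{2}$ ($s = \sqrt{-2} = i \sqrt{2} \approx 1.4142 i$)
$p{\left(P \right)} = 1$ ($p{\left(P \right)} = \frac{2 P}{2 P} = 2 P \frac{1}{2 P} = 1$)
$A = 12$ ($A = \left(-6\right) \left(-2\right) = 12$)
$M{\left(r \right)} = 12$
$M{\left(y{\left(B{\left(p{\left(s \right)} \right)},-2 \right)} \right)} - 45452 = 12 - 45452 = -45440$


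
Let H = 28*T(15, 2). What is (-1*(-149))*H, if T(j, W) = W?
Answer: 8344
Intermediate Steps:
H = 56 (H = 28*2 = 56)
(-1*(-149))*H = -1*(-149)*56 = 149*56 = 8344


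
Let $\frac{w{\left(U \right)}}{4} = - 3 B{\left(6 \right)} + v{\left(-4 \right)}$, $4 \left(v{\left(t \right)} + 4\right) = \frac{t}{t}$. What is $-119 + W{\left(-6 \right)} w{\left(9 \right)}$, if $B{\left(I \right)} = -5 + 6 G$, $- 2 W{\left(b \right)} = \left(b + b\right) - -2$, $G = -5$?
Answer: $1906$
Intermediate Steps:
$v{\left(t \right)} = - \frac{15}{4}$ ($v{\left(t \right)} = -4 + \frac{t \frac{1}{t}}{4} = -4 + \frac{1}{4} \cdot 1 = -4 + \frac{1}{4} = - \frac{15}{4}$)
$W{\left(b \right)} = -1 - b$ ($W{\left(b \right)} = - \frac{\left(b + b\right) - -2}{2} = - \frac{2 b + 2}{2} = - \frac{2 + 2 b}{2} = -1 - b$)
$B{\left(I \right)} = -35$ ($B{\left(I \right)} = -5 + 6 \left(-5\right) = -5 - 30 = -35$)
$w{\left(U \right)} = 405$ ($w{\left(U \right)} = 4 \left(\left(-3\right) \left(-35\right) - \frac{15}{4}\right) = 4 \left(105 - \frac{15}{4}\right) = 4 \cdot \frac{405}{4} = 405$)
$-119 + W{\left(-6 \right)} w{\left(9 \right)} = -119 + \left(-1 - -6\right) 405 = -119 + \left(-1 + 6\right) 405 = -119 + 5 \cdot 405 = -119 + 2025 = 1906$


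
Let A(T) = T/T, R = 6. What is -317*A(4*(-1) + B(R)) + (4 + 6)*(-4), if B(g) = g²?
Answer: -357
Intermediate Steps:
A(T) = 1
-317*A(4*(-1) + B(R)) + (4 + 6)*(-4) = -317*1 + (4 + 6)*(-4) = -317 + 10*(-4) = -317 - 40 = -357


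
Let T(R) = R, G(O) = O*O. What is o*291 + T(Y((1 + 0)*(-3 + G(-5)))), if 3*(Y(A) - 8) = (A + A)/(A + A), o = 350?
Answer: 305575/3 ≈ 1.0186e+5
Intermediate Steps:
G(O) = O**2
Y(A) = 25/3 (Y(A) = 8 + ((A + A)/(A + A))/3 = 8 + ((2*A)/((2*A)))/3 = 8 + ((2*A)*(1/(2*A)))/3 = 8 + (1/3)*1 = 8 + 1/3 = 25/3)
o*291 + T(Y((1 + 0)*(-3 + G(-5)))) = 350*291 + 25/3 = 101850 + 25/3 = 305575/3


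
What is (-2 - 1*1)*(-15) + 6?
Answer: 51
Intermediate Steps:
(-2 - 1*1)*(-15) + 6 = (-2 - 1)*(-15) + 6 = -3*(-15) + 6 = 45 + 6 = 51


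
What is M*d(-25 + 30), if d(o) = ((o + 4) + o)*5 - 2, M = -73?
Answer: -4964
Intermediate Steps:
d(o) = 18 + 10*o (d(o) = ((4 + o) + o)*5 - 2 = (4 + 2*o)*5 - 2 = (20 + 10*o) - 2 = 18 + 10*o)
M*d(-25 + 30) = -73*(18 + 10*(-25 + 30)) = -73*(18 + 10*5) = -73*(18 + 50) = -73*68 = -4964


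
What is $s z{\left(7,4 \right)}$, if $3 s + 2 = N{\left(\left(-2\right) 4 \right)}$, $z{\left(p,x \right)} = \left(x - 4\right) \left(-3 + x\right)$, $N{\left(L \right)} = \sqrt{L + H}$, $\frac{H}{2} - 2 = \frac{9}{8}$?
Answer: $0$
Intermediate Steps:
$H = \frac{25}{4}$ ($H = 4 + 2 \cdot \frac{9}{8} = 4 + \frac{9}{4} = \frac{25}{4} \approx 6.25$)
$N{\left(L \right)} = \sqrt{\frac{25}{4} + L}$ ($N{\left(L \right)} = \sqrt{L + \frac{25}{4}} = \sqrt{\frac{25}{4} + L}$)
$z{\left(p,x \right)} = \left(-4 + x\right) \left(-3 + x\right)$
$s = - \frac{2}{3} + \frac{i \sqrt{7}}{6}$ ($s = - \frac{2}{3} + \frac{\frac{1}{2} \sqrt{25 + 4 \left(\left(-2\right) 4\right)}}{3} = - \frac{2}{3} + \frac{\frac{1}{2} \sqrt{25 + 4 \left(-8\right)}}{3} = - \frac{2}{3} + \frac{\frac{1}{2} \sqrt{25 - 32}}{3} = - \frac{2}{3} + \frac{\frac{1}{2} \sqrt{-7}}{3} = - \frac{2}{3} + \frac{\frac{1}{2} i \sqrt{7}}{3} = - \frac{2}{3} + \frac{i \sqrt{7}}{6} \approx -0.66667 + 0.44096 i$)
$s z{\left(7,4 \right)} = \left(- \frac{2}{3} + \frac{i \sqrt{7}}{6}\right) \left(12 + 4^{2} - 28\right) = \left(- \frac{2}{3} + \frac{i \sqrt{7}}{6}\right) \left(12 + 16 - 28\right) = \left(- \frac{2}{3} + \frac{i \sqrt{7}}{6}\right) 0 = 0$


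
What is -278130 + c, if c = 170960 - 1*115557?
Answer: -222727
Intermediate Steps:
c = 55403 (c = 170960 - 115557 = 55403)
-278130 + c = -278130 + 55403 = -222727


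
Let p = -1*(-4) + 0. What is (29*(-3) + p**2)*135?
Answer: -9585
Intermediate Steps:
p = 4 (p = 4 + 0 = 4)
(29*(-3) + p**2)*135 = (29*(-3) + 4**2)*135 = (-87 + 16)*135 = -71*135 = -9585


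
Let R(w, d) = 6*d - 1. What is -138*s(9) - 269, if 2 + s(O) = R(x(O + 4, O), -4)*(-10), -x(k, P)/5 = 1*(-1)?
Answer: -34493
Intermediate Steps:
x(k, P) = 5 (x(k, P) = -5*(-1) = 5)
R(w, d) = -1 + 6*d
s(O) = 248 (s(O) = -2 + (-1 + 6*(-4))*(-10) = -2 + (-1 - 24)*(-10) = -2 - 25*(-10) = -2 + 250 = 248)
-138*s(9) - 269 = -138*248 - 269 = -34224 - 269 = -34493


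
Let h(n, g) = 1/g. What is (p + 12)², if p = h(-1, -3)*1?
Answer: 1225/9 ≈ 136.11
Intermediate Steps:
p = -⅓ (p = 1/(-3) = -⅓*1 = -⅓ ≈ -0.33333)
(p + 12)² = (-⅓ + 12)² = (35/3)² = 1225/9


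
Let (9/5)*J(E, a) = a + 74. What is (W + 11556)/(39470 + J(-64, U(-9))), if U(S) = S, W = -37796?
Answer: -47232/71111 ≈ -0.66420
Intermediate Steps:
J(E, a) = 370/9 + 5*a/9 (J(E, a) = 5*(a + 74)/9 = 5*(74 + a)/9 = 370/9 + 5*a/9)
(W + 11556)/(39470 + J(-64, U(-9))) = (-37796 + 11556)/(39470 + (370/9 + (5/9)*(-9))) = -26240/(39470 + (370/9 - 5)) = -26240/(39470 + 325/9) = -26240/355555/9 = -26240*9/355555 = -47232/71111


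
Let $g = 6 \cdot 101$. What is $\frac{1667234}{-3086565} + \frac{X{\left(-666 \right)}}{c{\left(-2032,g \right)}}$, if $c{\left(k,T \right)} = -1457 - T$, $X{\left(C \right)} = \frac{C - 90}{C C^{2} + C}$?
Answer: $- \frac{56447790697376608}{104502292235954355} \approx -0.54016$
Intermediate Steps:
$X{\left(C \right)} = \frac{-90 + C}{C + C^{3}}$ ($X{\left(C \right)} = \frac{-90 + C}{C^{3} + C} = \frac{-90 + C}{C + C^{3}}$)
$g = 606$
$\frac{1667234}{-3086565} + \frac{X{\left(-666 \right)}}{c{\left(-2032,g \right)}} = \frac{1667234}{-3086565} + \frac{\frac{1}{-666 + \left(-666\right)^{3}} \left(-90 - 666\right)}{-1457 - 606} = 1667234 \left(- \frac{1}{3086565}\right) + \frac{\frac{1}{-666 - 295408296} \left(-756\right)}{-1457 - 606} = - \frac{1667234}{3086565} + \frac{\frac{1}{-295408962} \left(-756\right)}{-2063} = - \frac{1667234}{3086565} + \left(- \frac{1}{295408962}\right) \left(-756\right) \left(- \frac{1}{2063}\right) = - \frac{1667234}{3086565} + \frac{42}{16411609} \left(- \frac{1}{2063}\right) = - \frac{1667234}{3086565} - \frac{42}{33857149367} = - \frac{56447790697376608}{104502292235954355}$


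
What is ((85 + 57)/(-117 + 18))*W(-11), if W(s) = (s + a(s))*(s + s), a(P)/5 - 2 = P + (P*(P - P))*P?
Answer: -15904/9 ≈ -1767.1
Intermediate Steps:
a(P) = 10 + 5*P (a(P) = 10 + 5*(P + (P*(P - P))*P) = 10 + 5*(P + (P*0)*P) = 10 + 5*(P + 0*P) = 10 + 5*(P + 0) = 10 + 5*P)
W(s) = 2*s*(10 + 6*s) (W(s) = (s + (10 + 5*s))*(s + s) = (10 + 6*s)*(2*s) = 2*s*(10 + 6*s))
((85 + 57)/(-117 + 18))*W(-11) = ((85 + 57)/(-117 + 18))*(4*(-11)*(5 + 3*(-11))) = (142/(-99))*(4*(-11)*(5 - 33)) = (142*(-1/99))*(4*(-11)*(-28)) = -142/99*1232 = -15904/9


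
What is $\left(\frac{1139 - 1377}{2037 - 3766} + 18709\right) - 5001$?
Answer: $\frac{3385910}{247} \approx 13708.0$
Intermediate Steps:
$\left(\frac{1139 - 1377}{2037 - 3766} + 18709\right) - 5001 = \left(- \frac{238}{-1729} + 18709\right) - 5001 = \left(\left(-238\right) \left(- \frac{1}{1729}\right) + 18709\right) - 5001 = \left(\frac{34}{247} + 18709\right) - 5001 = \frac{4621157}{247} - 5001 = \frac{3385910}{247}$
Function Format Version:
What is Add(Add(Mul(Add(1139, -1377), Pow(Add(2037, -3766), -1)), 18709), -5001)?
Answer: Rational(3385910, 247) ≈ 13708.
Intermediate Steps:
Add(Add(Mul(Add(1139, -1377), Pow(Add(2037, -3766), -1)), 18709), -5001) = Add(Add(Mul(-238, Pow(-1729, -1)), 18709), -5001) = Add(Add(Mul(-238, Rational(-1, 1729)), 18709), -5001) = Add(Add(Rational(34, 247), 18709), -5001) = Add(Rational(4621157, 247), -5001) = Rational(3385910, 247)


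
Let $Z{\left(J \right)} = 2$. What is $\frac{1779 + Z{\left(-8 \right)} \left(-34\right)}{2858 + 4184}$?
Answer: $\frac{1711}{7042} \approx 0.24297$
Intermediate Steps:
$\frac{1779 + Z{\left(-8 \right)} \left(-34\right)}{2858 + 4184} = \frac{1779 + 2 \left(-34\right)}{2858 + 4184} = \frac{1779 - 68}{7042} = 1711 \cdot \frac{1}{7042} = \frac{1711}{7042}$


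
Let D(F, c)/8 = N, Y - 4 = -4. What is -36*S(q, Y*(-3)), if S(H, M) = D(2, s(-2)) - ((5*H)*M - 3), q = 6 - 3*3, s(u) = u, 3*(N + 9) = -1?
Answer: 2580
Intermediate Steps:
N = -28/3 (N = -9 + (⅓)*(-1) = -9 - ⅓ = -28/3 ≈ -9.3333)
Y = 0 (Y = 4 - 4 = 0)
D(F, c) = -224/3 (D(F, c) = 8*(-28/3) = -224/3)
q = -3 (q = 6 - 9 = -3)
S(H, M) = -215/3 - 5*H*M (S(H, M) = -224/3 - ((5*H)*M - 3) = -224/3 - (5*H*M - 3) = -224/3 - (-3 + 5*H*M) = -224/3 + (3 - 5*H*M) = -215/3 - 5*H*M)
-36*S(q, Y*(-3)) = -36*(-215/3 - 5*(-3)*0*(-3)) = -36*(-215/3 - 5*(-3)*0) = -36*(-215/3 + 0) = -36*(-215/3) = 2580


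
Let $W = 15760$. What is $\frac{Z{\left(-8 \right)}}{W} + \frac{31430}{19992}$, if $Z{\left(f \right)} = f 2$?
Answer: $\frac{2209897}{1406580} \approx 1.5711$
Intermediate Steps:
$Z{\left(f \right)} = 2 f$
$\frac{Z{\left(-8 \right)}}{W} + \frac{31430}{19992} = \frac{2 \left(-8\right)}{15760} + \frac{31430}{19992} = \left(-16\right) \frac{1}{15760} + 31430 \cdot \frac{1}{19992} = - \frac{1}{985} + \frac{2245}{1428} = \frac{2209897}{1406580}$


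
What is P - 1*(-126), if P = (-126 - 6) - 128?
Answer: -134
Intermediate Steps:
P = -260 (P = -132 - 128 = -260)
P - 1*(-126) = -260 - 1*(-126) = -260 + 126 = -134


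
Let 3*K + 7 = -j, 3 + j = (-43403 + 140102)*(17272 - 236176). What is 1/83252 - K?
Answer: -1762261510104781/249756 ≈ -7.0559e+9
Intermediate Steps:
j = -21167797899 (j = -3 + (-43403 + 140102)*(17272 - 236176) = -3 + 96699*(-218904) = -3 - 21167797896 = -21167797899)
K = 21167797892/3 (K = -7/3 + (-1*(-21167797899))/3 = -7/3 + (1/3)*21167797899 = -7/3 + 7055932633 = 21167797892/3 ≈ 7.0559e+9)
1/83252 - K = 1/83252 - 1*21167797892/3 = 1/83252 - 21167797892/3 = -1762261510104781/249756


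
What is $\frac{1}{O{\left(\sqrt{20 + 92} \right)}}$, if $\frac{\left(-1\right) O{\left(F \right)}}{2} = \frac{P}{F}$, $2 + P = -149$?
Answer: $\frac{2 \sqrt{7}}{151} \approx 0.035043$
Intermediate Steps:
$P = -151$ ($P = -2 - 149 = -151$)
$O{\left(F \right)} = \frac{302}{F}$ ($O{\left(F \right)} = - 2 \left(- \frac{151}{F}\right) = \frac{302}{F}$)
$\frac{1}{O{\left(\sqrt{20 + 92} \right)}} = \frac{1}{302 \frac{1}{\sqrt{20 + 92}}} = \frac{1}{302 \frac{1}{\sqrt{112}}} = \frac{1}{302 \frac{1}{4 \sqrt{7}}} = \frac{1}{302 \frac{\sqrt{7}}{28}} = \frac{1}{\frac{151}{14} \sqrt{7}} = \frac{2 \sqrt{7}}{151}$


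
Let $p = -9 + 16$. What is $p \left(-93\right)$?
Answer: $-651$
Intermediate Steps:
$p = 7$
$p \left(-93\right) = 7 \left(-93\right) = -651$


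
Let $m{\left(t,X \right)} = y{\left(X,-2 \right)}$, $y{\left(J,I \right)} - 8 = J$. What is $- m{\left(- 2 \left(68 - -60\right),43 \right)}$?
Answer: $-51$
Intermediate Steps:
$y{\left(J,I \right)} = 8 + J$
$m{\left(t,X \right)} = 8 + X$
$- m{\left(- 2 \left(68 - -60\right),43 \right)} = - (8 + 43) = \left(-1\right) 51 = -51$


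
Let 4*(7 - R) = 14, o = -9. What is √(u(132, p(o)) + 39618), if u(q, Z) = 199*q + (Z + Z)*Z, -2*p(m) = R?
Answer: √1054274/4 ≈ 256.69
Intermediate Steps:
R = 7/2 (R = 7 - ¼*14 = 7 - 7/2 = 7/2 ≈ 3.5000)
p(m) = -7/4 (p(m) = -½*7/2 = -7/4)
u(q, Z) = 2*Z² + 199*q (u(q, Z) = 199*q + (2*Z)*Z = 199*q + 2*Z² = 2*Z² + 199*q)
√(u(132, p(o)) + 39618) = √((2*(-7/4)² + 199*132) + 39618) = √((2*(49/16) + 26268) + 39618) = √((49/8 + 26268) + 39618) = √(210193/8 + 39618) = √(527137/8) = √1054274/4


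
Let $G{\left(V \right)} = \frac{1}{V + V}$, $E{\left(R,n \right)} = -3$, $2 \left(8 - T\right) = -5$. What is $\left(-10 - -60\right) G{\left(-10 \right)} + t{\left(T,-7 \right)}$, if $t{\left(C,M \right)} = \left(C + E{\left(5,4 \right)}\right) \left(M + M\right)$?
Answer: $- \frac{215}{2} \approx -107.5$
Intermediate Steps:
$T = \frac{21}{2}$ ($T = 8 - - \frac{5}{2} = 8 + \frac{5}{2} = \frac{21}{2} \approx 10.5$)
$G{\left(V \right)} = \frac{1}{2 V}$
$t{\left(C,M \right)} = 2 M \left(-3 + C\right)$ ($t{\left(C,M \right)} = \left(C - 3\right) \left(M + M\right) = \left(-3 + C\right) 2 M = 2 M \left(-3 + C\right)$)
$\left(-10 - -60\right) G{\left(-10 \right)} + t{\left(T,-7 \right)} = \left(-10 - -60\right) \frac{1}{2 \left(-10\right)} + 2 \left(-7\right) \left(-3 + \frac{21}{2}\right) = \left(-10 + 60\right) \frac{1}{2} \left(- \frac{1}{10}\right) + 2 \left(-7\right) \frac{15}{2} = 50 \left(- \frac{1}{20}\right) - 105 = - \frac{5}{2} - 105 = - \frac{215}{2}$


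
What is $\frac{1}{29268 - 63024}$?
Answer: $- \frac{1}{33756} \approx -2.9624 \cdot 10^{-5}$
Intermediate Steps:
$\frac{1}{29268 - 63024} = \frac{1}{-33756} = - \frac{1}{33756}$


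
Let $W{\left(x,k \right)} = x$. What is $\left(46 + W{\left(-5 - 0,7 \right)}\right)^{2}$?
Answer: $1681$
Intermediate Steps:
$\left(46 + W{\left(-5 - 0,7 \right)}\right)^{2} = \left(46 - 5\right)^{2} = 41^{2} = 1681$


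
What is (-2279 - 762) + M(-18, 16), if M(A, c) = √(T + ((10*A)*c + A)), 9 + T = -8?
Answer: -3041 + I*√2915 ≈ -3041.0 + 53.991*I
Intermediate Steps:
T = -17 (T = -9 - 8 = -17)
M(A, c) = √(-17 + A + 10*A*c) (M(A, c) = √(-17 + ((10*A)*c + A)) = √(-17 + (10*A*c + A)) = √(-17 + (A + 10*A*c)) = √(-17 + A + 10*A*c))
(-2279 - 762) + M(-18, 16) = (-2279 - 762) + √(-17 - 18 + 10*(-18)*16) = -3041 + √(-17 - 18 - 2880) = -3041 + √(-2915) = -3041 + I*√2915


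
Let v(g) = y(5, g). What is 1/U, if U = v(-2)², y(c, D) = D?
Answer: ¼ ≈ 0.25000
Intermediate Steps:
v(g) = g
U = 4 (U = (-2)² = 4)
1/U = 1/4 = ¼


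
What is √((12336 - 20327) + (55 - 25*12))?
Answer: 2*I*√2059 ≈ 90.752*I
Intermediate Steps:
√((12336 - 20327) + (55 - 25*12)) = √(-7991 + (55 - 300)) = √(-7991 - 245) = √(-8236) = 2*I*√2059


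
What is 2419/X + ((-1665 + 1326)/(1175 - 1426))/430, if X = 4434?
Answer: 65646449/119640405 ≈ 0.54870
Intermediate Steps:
2419/X + ((-1665 + 1326)/(1175 - 1426))/430 = 2419/4434 + ((-1665 + 1326)/(1175 - 1426))/430 = 2419*(1/4434) - 339/(-251)*(1/430) = 2419/4434 - 339*(-1/251)*(1/430) = 2419/4434 + (339/251)*(1/430) = 2419/4434 + 339/107930 = 65646449/119640405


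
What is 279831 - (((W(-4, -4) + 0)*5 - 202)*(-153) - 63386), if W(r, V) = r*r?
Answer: 324551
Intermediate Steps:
W(r, V) = r²
279831 - (((W(-4, -4) + 0)*5 - 202)*(-153) - 63386) = 279831 - ((((-4)² + 0)*5 - 202)*(-153) - 63386) = 279831 - (((16 + 0)*5 - 202)*(-153) - 63386) = 279831 - ((16*5 - 202)*(-153) - 63386) = 279831 - ((80 - 202)*(-153) - 63386) = 279831 - (-122*(-153) - 63386) = 279831 - (18666 - 63386) = 279831 - 1*(-44720) = 279831 + 44720 = 324551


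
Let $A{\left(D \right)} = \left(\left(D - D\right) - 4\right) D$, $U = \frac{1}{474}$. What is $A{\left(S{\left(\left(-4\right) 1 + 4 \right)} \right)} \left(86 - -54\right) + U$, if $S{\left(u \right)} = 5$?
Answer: $- \frac{1327199}{474} \approx -2800.0$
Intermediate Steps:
$U = \frac{1}{474} \approx 0.0021097$
$A{\left(D \right)} = - 4 D$ ($A{\left(D \right)} = \left(0 - 4\right) D = - 4 D$)
$A{\left(S{\left(\left(-4\right) 1 + 4 \right)} \right)} \left(86 - -54\right) + U = \left(-4\right) 5 \left(86 - -54\right) + \frac{1}{474} = - 20 \left(86 + 54\right) + \frac{1}{474} = \left(-20\right) 140 + \frac{1}{474} = -2800 + \frac{1}{474} = - \frac{1327199}{474}$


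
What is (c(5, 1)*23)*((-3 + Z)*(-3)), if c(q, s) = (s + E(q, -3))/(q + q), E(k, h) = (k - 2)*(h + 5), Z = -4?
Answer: 3381/10 ≈ 338.10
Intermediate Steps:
E(k, h) = (-2 + k)*(5 + h)
c(q, s) = (-4 + s + 2*q)/(2*q) (c(q, s) = (s + (-10 - 2*(-3) + 5*q - 3*q))/(q + q) = (s + (-10 + 6 + 5*q - 3*q))/((2*q)) = (s + (-4 + 2*q))*(1/(2*q)) = (-4 + s + 2*q)*(1/(2*q)) = (-4 + s + 2*q)/(2*q))
(c(5, 1)*23)*((-3 + Z)*(-3)) = (((-2 + 5 + (½)*1)/5)*23)*((-3 - 4)*(-3)) = (((-2 + 5 + ½)/5)*23)*(-7*(-3)) = (((⅕)*(7/2))*23)*21 = ((7/10)*23)*21 = (161/10)*21 = 3381/10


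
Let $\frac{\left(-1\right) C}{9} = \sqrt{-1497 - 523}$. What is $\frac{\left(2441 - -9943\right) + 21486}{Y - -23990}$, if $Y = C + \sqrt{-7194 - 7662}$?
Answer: $\frac{16935}{11995 + i \sqrt{3714} - 9 i \sqrt{505}} \approx 1.4116 + 0.01663 i$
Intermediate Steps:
$C = - 18 i \sqrt{505}$ ($C = - 9 \sqrt{-1497 - 523} = - 9 \sqrt{-2020} = - 9 \cdot 2 i \sqrt{505} = - 18 i \sqrt{505} \approx - 404.5 i$)
$Y = - 18 i \sqrt{505} + 2 i \sqrt{3714}$ ($Y = - 18 i \sqrt{505} + \sqrt{-7194 - 7662} = - 18 i \sqrt{505} + \sqrt{-14856} = - 18 i \sqrt{505} + 2 i \sqrt{3714} \approx - 282.61 i$)
$\frac{\left(2441 - -9943\right) + 21486}{Y - -23990} = \frac{\left(2441 - -9943\right) + 21486}{2 i \left(\sqrt{3714} - 9 \sqrt{505}\right) - -23990} = \frac{\left(2441 + 9943\right) + 21486}{2 i \left(\sqrt{3714} - 9 \sqrt{505}\right) + 23990} = \frac{12384 + 21486}{23990 + 2 i \left(\sqrt{3714} - 9 \sqrt{505}\right)} = \frac{33870}{23990 + 2 i \left(\sqrt{3714} - 9 \sqrt{505}\right)}$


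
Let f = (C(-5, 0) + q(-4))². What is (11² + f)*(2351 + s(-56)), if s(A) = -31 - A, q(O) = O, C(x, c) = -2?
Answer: 373032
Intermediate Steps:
f = 36 (f = (-2 - 4)² = (-6)² = 36)
(11² + f)*(2351 + s(-56)) = (11² + 36)*(2351 + (-31 - 1*(-56))) = (121 + 36)*(2351 + (-31 + 56)) = 157*(2351 + 25) = 157*2376 = 373032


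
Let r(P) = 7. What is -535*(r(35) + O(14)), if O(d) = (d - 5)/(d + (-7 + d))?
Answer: -27820/7 ≈ -3974.3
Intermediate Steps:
O(d) = (-5 + d)/(-7 + 2*d)
-535*(r(35) + O(14)) = -535*(7 + (-5 + 14)/(-7 + 2*14)) = -535*(7 + 9/(-7 + 28)) = -535*(7 + 9/21) = -535*(7 + (1/21)*9) = -535*(7 + 3/7) = -535*52/7 = -27820/7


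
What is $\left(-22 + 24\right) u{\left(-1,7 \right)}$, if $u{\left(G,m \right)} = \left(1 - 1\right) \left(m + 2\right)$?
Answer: $0$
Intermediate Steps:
$u{\left(G,m \right)} = 0$ ($u{\left(G,m \right)} = 0 \left(2 + m\right) = 0$)
$\left(-22 + 24\right) u{\left(-1,7 \right)} = \left(-22 + 24\right) 0 = 2 \cdot 0 = 0$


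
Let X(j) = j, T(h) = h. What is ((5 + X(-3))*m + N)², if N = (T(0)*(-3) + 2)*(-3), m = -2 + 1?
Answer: 64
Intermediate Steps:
m = -1
N = -6 (N = (0*(-3) + 2)*(-3) = (0 + 2)*(-3) = 2*(-3) = -6)
((5 + X(-3))*m + N)² = ((5 - 3)*(-1) - 6)² = (2*(-1) - 6)² = (-2 - 6)² = (-8)² = 64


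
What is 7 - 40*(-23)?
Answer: 927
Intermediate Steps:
7 - 40*(-23) = 7 + 920 = 927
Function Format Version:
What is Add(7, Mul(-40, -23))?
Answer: 927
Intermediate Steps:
Add(7, Mul(-40, -23)) = Add(7, 920) = 927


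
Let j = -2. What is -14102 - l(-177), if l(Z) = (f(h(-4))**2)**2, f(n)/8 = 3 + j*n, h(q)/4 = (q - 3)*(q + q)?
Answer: -160620136974102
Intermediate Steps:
h(q) = 8*q*(-3 + q) (h(q) = 4*((q - 3)*(q + q)) = 4*((-3 + q)*(2*q)) = 4*(2*q*(-3 + q)) = 8*q*(-3 + q))
f(n) = 24 - 16*n (f(n) = 8*(3 - 2*n) = 24 - 16*n)
l(Z) = 160620136960000 (l(Z) = ((24 - 128*(-4)*(-3 - 4))**2)**2 = ((24 - 128*(-4)*(-7))**2)**2 = ((24 - 16*224)**2)**2 = ((24 - 3584)**2)**2 = ((-3560)**2)**2 = 12673600**2 = 160620136960000)
-14102 - l(-177) = -14102 - 1*160620136960000 = -14102 - 160620136960000 = -160620136974102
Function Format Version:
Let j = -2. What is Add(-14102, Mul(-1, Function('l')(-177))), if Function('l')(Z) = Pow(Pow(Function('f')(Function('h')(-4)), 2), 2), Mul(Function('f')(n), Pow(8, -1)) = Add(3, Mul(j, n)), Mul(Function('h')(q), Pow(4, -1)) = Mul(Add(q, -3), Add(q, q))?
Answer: -160620136974102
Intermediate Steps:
Function('h')(q) = Mul(8, q, Add(-3, q)) (Function('h')(q) = Mul(4, Mul(Add(q, -3), Add(q, q))) = Mul(4, Mul(Add(-3, q), Mul(2, q))) = Mul(4, Mul(2, q, Add(-3, q))) = Mul(8, q, Add(-3, q)))
Function('f')(n) = Add(24, Mul(-16, n)) (Function('f')(n) = Mul(8, Add(3, Mul(-2, n))) = Add(24, Mul(-16, n)))
Function('l')(Z) = 160620136960000 (Function('l')(Z) = Pow(Pow(Add(24, Mul(-16, Mul(8, -4, Add(-3, -4)))), 2), 2) = Pow(Pow(Add(24, Mul(-16, Mul(8, -4, -7))), 2), 2) = Pow(Pow(Add(24, Mul(-16, 224)), 2), 2) = Pow(Pow(Add(24, -3584), 2), 2) = Pow(Pow(-3560, 2), 2) = Pow(12673600, 2) = 160620136960000)
Add(-14102, Mul(-1, Function('l')(-177))) = Add(-14102, Mul(-1, 160620136960000)) = Add(-14102, -160620136960000) = -160620136974102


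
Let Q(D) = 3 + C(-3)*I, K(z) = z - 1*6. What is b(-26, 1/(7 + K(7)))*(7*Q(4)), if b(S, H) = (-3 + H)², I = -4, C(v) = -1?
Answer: 25921/64 ≈ 405.02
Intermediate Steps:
K(z) = -6 + z (K(z) = z - 6 = -6 + z)
Q(D) = 7 (Q(D) = 3 - 1*(-4) = 3 + 4 = 7)
b(-26, 1/(7 + K(7)))*(7*Q(4)) = (-3 + 1/(7 + (-6 + 7)))²*(7*7) = (-3 + 1/(7 + 1))²*49 = (-3 + 1/8)²*49 = (-3 + ⅛)²*49 = (-23/8)²*49 = (529/64)*49 = 25921/64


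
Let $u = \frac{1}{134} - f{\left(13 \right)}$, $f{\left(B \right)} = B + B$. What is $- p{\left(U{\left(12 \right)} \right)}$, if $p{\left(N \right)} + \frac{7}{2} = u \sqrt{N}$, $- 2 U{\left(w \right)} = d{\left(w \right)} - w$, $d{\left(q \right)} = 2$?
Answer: $\frac{7}{2} + \frac{3483 \sqrt{5}}{134} \approx 61.621$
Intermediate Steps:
$f{\left(B \right)} = 2 B$
$U{\left(w \right)} = -1 + \frac{w}{2}$ ($U{\left(w \right)} = - \frac{2 - w}{2} = -1 + \frac{w}{2}$)
$u = - \frac{3483}{134}$ ($u = \frac{1}{134} - 2 \cdot 13 = \frac{1}{134} - 26 = - \frac{3483}{134} \approx -25.993$)
$p{\left(N \right)} = - \frac{7}{2} - \frac{3483 \sqrt{N}}{134}$
$- p{\left(U{\left(12 \right)} \right)} = - (- \frac{7}{2} - \frac{3483 \sqrt{-1 + \frac{1}{2} \cdot 12}}{134}) = - (- \frac{7}{2} - \frac{3483 \sqrt{-1 + 6}}{134}) = - (- \frac{7}{2} - \frac{3483 \sqrt{5}}{134}) = \frac{7}{2} + \frac{3483 \sqrt{5}}{134}$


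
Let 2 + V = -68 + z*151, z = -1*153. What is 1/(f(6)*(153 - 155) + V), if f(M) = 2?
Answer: -1/23177 ≈ -4.3146e-5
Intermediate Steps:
z = -153
V = -23173 (V = -2 + (-68 - 153*151) = -2 + (-68 - 23103) = -2 - 23171 = -23173)
1/(f(6)*(153 - 155) + V) = 1/(2*(153 - 155) - 23173) = 1/(2*(-2) - 23173) = 1/(-4 - 23173) = 1/(-23177) = -1/23177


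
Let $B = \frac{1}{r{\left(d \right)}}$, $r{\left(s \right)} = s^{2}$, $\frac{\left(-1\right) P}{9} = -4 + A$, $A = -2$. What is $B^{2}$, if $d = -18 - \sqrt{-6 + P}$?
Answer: $\frac{1393}{40297104} - \frac{31 \sqrt{3}}{1679046} \approx 2.5896 \cdot 10^{-6}$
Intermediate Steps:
$P = 54$ ($P = - 9 \left(-4 - 2\right) = \left(-9\right) \left(-6\right) = 54$)
$d = -18 - 4 \sqrt{3}$ ($d = -18 - \sqrt{-6 + 54} = -18 - \sqrt{48} = -18 - 4 \sqrt{3} \approx -24.928$)
$B = \frac{1}{\left(-18 - 4 \sqrt{3}\right)^{2}} \approx 0.0016092$
$B^{2} = \left(\frac{31}{6348} - \frac{\sqrt{3}}{529}\right)^{2}$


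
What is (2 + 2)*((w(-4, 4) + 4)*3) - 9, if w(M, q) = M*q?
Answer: -153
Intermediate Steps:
(2 + 2)*((w(-4, 4) + 4)*3) - 9 = (2 + 2)*((-4*4 + 4)*3) - 9 = 4*((-16 + 4)*3) - 9 = 4*(-12*3) - 9 = 4*(-36) - 9 = -144 - 9 = -153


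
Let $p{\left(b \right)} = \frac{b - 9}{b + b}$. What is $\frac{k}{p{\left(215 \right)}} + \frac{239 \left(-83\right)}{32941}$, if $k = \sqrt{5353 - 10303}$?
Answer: $- \frac{19837}{32941} + \frac{3225 i \sqrt{22}}{103} \approx -0.6022 + 146.86 i$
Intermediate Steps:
$p{\left(b \right)} = \frac{-9 + b}{2 b}$
$k = 15 i \sqrt{22}$ ($k = \sqrt{-4950} = 15 i \sqrt{22} \approx 70.356 i$)
$\frac{k}{p{\left(215 \right)}} + \frac{239 \left(-83\right)}{32941} = \frac{15 i \sqrt{22}}{\frac{1}{2} \cdot \frac{1}{215} \left(-9 + 215\right)} + \frac{239 \left(-83\right)}{32941} = \frac{15 i \sqrt{22}}{\frac{1}{2} \cdot \frac{1}{215} \cdot 206} - \frac{19837}{32941} = \frac{15 i \sqrt{22}}{\frac{103}{215}} - \frac{19837}{32941} = 15 i \sqrt{22} \cdot \frac{215}{103} - \frac{19837}{32941} = \frac{3225 i \sqrt{22}}{103} - \frac{19837}{32941} = - \frac{19837}{32941} + \frac{3225 i \sqrt{22}}{103}$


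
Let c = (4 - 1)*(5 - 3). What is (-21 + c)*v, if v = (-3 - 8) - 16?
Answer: 405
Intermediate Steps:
c = 6 (c = 3*2 = 6)
v = -27 (v = -11 - 16 = -27)
(-21 + c)*v = (-21 + 6)*(-27) = -15*(-27) = 405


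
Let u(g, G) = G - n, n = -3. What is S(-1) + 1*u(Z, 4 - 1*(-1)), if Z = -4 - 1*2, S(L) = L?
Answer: 7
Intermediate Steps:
Z = -6 (Z = -4 - 2 = -6)
u(g, G) = 3 + G (u(g, G) = G - 1*(-3) = G + 3 = 3 + G)
S(-1) + 1*u(Z, 4 - 1*(-1)) = -1 + 1*(3 + (4 - 1*(-1))) = -1 + 1*(3 + (4 + 1)) = -1 + 1*(3 + 5) = -1 + 1*8 = -1 + 8 = 7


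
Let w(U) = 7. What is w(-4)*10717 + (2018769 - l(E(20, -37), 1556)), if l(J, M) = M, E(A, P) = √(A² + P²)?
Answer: 2092232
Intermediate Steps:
w(-4)*10717 + (2018769 - l(E(20, -37), 1556)) = 7*10717 + (2018769 - 1*1556) = 75019 + (2018769 - 1556) = 75019 + 2017213 = 2092232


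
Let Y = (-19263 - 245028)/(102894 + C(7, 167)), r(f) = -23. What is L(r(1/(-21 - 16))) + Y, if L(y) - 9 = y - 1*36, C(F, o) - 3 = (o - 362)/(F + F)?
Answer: -25239408/480121 ≈ -52.569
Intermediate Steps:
C(F, o) = 3 + (-362 + o)/(2*F) (C(F, o) = 3 + (o - 362)/(F + F) = 3 + (-362 + o)/((2*F)) = 3 + (-362 + o)*(1/(2*F)) = 3 + (-362 + o)/(2*F))
L(y) = -27 + y (L(y) = 9 + (y - 1*36) = 9 + (y - 36) = 9 + (-36 + y) = -27 + y)
Y = -1233358/480121 (Y = (-19263 - 245028)/(102894 + (½)*(-362 + 167 + 6*7)/7) = -264291/(102894 + (½)*(⅐)*(-362 + 167 + 42)) = -264291/(102894 + (½)*(⅐)*(-153)) = -264291/(102894 - 153/14) = -264291/1440363/14 = -264291*14/1440363 = -1233358/480121 ≈ -2.5688)
L(r(1/(-21 - 16))) + Y = (-27 - 23) - 1233358/480121 = -50 - 1233358/480121 = -25239408/480121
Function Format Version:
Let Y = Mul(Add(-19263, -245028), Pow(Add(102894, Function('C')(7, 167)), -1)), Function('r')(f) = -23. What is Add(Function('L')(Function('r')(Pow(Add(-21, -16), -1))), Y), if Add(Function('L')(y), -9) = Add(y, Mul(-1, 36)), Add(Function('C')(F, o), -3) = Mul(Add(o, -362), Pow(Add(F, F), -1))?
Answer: Rational(-25239408, 480121) ≈ -52.569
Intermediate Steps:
Function('C')(F, o) = Add(3, Mul(Rational(1, 2), Pow(F, -1), Add(-362, o))) (Function('C')(F, o) = Add(3, Mul(Add(o, -362), Pow(Add(F, F), -1))) = Add(3, Mul(Add(-362, o), Pow(Mul(2, F), -1))) = Add(3, Mul(Add(-362, o), Mul(Rational(1, 2), Pow(F, -1)))) = Add(3, Mul(Rational(1, 2), Pow(F, -1), Add(-362, o))))
Function('L')(y) = Add(-27, y) (Function('L')(y) = Add(9, Add(y, Mul(-1, 36))) = Add(9, Add(y, -36)) = Add(9, Add(-36, y)) = Add(-27, y))
Y = Rational(-1233358, 480121) (Y = Mul(Add(-19263, -245028), Pow(Add(102894, Mul(Rational(1, 2), Pow(7, -1), Add(-362, 167, Mul(6, 7)))), -1)) = Mul(-264291, Pow(Add(102894, Mul(Rational(1, 2), Rational(1, 7), Add(-362, 167, 42))), -1)) = Mul(-264291, Pow(Add(102894, Mul(Rational(1, 2), Rational(1, 7), -153)), -1)) = Mul(-264291, Pow(Add(102894, Rational(-153, 14)), -1)) = Mul(-264291, Pow(Rational(1440363, 14), -1)) = Mul(-264291, Rational(14, 1440363)) = Rational(-1233358, 480121) ≈ -2.5688)
Add(Function('L')(Function('r')(Pow(Add(-21, -16), -1))), Y) = Add(Add(-27, -23), Rational(-1233358, 480121)) = Add(-50, Rational(-1233358, 480121)) = Rational(-25239408, 480121)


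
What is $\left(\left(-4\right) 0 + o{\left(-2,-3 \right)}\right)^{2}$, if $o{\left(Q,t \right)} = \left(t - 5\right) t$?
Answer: $576$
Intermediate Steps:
$o{\left(Q,t \right)} = t \left(-5 + t\right)$ ($o{\left(Q,t \right)} = \left(-5 + t\right) t = t \left(-5 + t\right)$)
$\left(\left(-4\right) 0 + o{\left(-2,-3 \right)}\right)^{2} = \left(\left(-4\right) 0 - 3 \left(-5 - 3\right)\right)^{2} = \left(0 - -24\right)^{2} = \left(0 + 24\right)^{2} = 24^{2} = 576$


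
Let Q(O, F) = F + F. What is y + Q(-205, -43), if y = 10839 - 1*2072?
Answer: 8681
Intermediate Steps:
y = 8767 (y = 10839 - 2072 = 8767)
Q(O, F) = 2*F
y + Q(-205, -43) = 8767 + 2*(-43) = 8767 - 86 = 8681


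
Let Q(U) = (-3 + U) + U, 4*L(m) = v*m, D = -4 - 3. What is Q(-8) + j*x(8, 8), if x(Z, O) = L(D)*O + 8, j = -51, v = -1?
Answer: -1141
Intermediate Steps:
D = -7
L(m) = -m/4 (L(m) = (-m)/4 = -m/4)
Q(U) = -3 + 2*U
x(Z, O) = 8 + 7*O/4 (x(Z, O) = (-1/4*(-7))*O + 8 = 7*O/4 + 8 = 8 + 7*O/4)
Q(-8) + j*x(8, 8) = (-3 + 2*(-8)) - 51*(8 + (7/4)*8) = (-3 - 16) - 51*(8 + 14) = -19 - 51*22 = -19 - 1122 = -1141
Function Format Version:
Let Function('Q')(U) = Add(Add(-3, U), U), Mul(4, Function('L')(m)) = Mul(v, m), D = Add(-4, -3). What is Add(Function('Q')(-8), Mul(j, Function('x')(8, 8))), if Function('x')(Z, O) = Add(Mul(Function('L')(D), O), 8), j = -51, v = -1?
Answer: -1141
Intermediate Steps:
D = -7
Function('L')(m) = Mul(Rational(-1, 4), m) (Function('L')(m) = Mul(Rational(1, 4), Mul(-1, m)) = Mul(Rational(-1, 4), m))
Function('Q')(U) = Add(-3, Mul(2, U))
Function('x')(Z, O) = Add(8, Mul(Rational(7, 4), O)) (Function('x')(Z, O) = Add(Mul(Mul(Rational(-1, 4), -7), O), 8) = Add(Mul(Rational(7, 4), O), 8) = Add(8, Mul(Rational(7, 4), O)))
Add(Function('Q')(-8), Mul(j, Function('x')(8, 8))) = Add(Add(-3, Mul(2, -8)), Mul(-51, Add(8, Mul(Rational(7, 4), 8)))) = Add(Add(-3, -16), Mul(-51, Add(8, 14))) = Add(-19, Mul(-51, 22)) = Add(-19, -1122) = -1141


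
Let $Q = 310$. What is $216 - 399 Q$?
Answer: $-123474$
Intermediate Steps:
$216 - 399 Q = 216 - 123690 = -123474$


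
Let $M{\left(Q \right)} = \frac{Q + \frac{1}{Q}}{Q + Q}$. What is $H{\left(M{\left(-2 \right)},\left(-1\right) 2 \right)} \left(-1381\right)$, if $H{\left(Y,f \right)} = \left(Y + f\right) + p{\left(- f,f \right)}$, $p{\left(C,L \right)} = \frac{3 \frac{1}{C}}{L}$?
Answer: $\frac{23477}{8} \approx 2934.6$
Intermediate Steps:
$M{\left(Q \right)} = \frac{Q + \frac{1}{Q}}{2 Q}$
$p{\left(C,L \right)} = \frac{3}{C L}$
$H{\left(Y,f \right)} = Y + f - \frac{3}{f^{2}}$ ($H{\left(Y,f \right)} = \left(Y + f\right) + \frac{3}{- f f} = \left(Y + f\right) + \frac{3 \left(- \frac{1}{f}\right)}{f} = \left(Y + f\right) - \frac{3}{f^{2}} = Y + f - \frac{3}{f^{2}}$)
$H{\left(M{\left(-2 \right)},\left(-1\right) 2 \right)} \left(-1381\right) = \left(\frac{1 + \left(-2\right)^{2}}{2 \cdot 4} - 2 - \frac{3}{4}\right) \left(-1381\right) = \left(\frac{1}{2} \cdot \frac{1}{4} \left(1 + 4\right) - 2 - \frac{3}{4}\right) \left(-1381\right) = \left(\frac{1}{2} \cdot \frac{1}{4} \cdot 5 - 2 - \frac{3}{4}\right) \left(-1381\right) = \left(\frac{5}{8} - 2 - \frac{3}{4}\right) \left(-1381\right) = \left(- \frac{17}{8}\right) \left(-1381\right) = \frac{23477}{8}$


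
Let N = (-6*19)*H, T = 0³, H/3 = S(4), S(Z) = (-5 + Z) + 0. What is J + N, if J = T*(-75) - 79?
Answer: 263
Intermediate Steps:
S(Z) = -5 + Z
H = -3 (H = 3*(-5 + 4) = 3*(-1) = -3)
T = 0
N = 342 (N = -6*19*(-3) = -114*(-3) = 342)
J = -79 (J = 0*(-75) - 79 = 0 - 79 = -79)
J + N = -79 + 342 = 263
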